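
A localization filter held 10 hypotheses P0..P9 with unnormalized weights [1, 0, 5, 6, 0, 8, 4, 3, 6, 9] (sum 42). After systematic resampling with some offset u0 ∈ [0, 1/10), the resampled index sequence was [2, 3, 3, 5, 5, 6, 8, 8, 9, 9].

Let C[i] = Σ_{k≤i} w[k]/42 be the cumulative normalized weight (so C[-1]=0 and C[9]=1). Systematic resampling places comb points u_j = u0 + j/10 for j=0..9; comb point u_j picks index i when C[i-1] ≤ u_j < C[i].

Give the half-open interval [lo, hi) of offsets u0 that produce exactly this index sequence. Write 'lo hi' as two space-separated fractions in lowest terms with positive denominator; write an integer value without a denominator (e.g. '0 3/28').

3/70 1/14

C = [1/42, 1/42, 1/7, 2/7, 2/7, 10/21, 4/7, 9/14, 11/14, 1]
j=0 picked index 2: u0 ∈ [1/42, 1/7)
j=1 picked index 3: u0 ∈ [3/70, 13/70)
j=2 picked index 3: u0 ∈ [-2/35, 3/35)
j=3 picked index 5: u0 ∈ [-1/70, 37/210)
j=4 picked index 5: u0 ∈ [-4/35, 8/105)
j=5 picked index 6: u0 ∈ [-1/42, 1/14)
j=6 picked index 8: u0 ∈ [3/70, 13/70)
j=7 picked index 8: u0 ∈ [-2/35, 3/35)
j=8 picked index 9: u0 ∈ [-1/70, 1/5)
j=9 picked index 9: u0 ∈ [-4/35, 1/10)
intersection: [3/70, 1/14)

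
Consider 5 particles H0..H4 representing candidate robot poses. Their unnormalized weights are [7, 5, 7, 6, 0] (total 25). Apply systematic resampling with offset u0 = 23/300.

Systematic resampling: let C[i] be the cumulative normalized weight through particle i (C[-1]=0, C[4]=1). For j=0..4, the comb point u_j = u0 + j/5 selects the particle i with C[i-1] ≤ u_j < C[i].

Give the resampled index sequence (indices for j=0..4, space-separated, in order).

C = [7/25, 12/25, 19/25, 1, 1]
j=0: u_0=23/300 ∈ [0, 7/25) → index 0
j=1: u_1=83/300 ∈ [0, 7/25) → index 0
j=2: u_2=143/300 ∈ [7/25, 12/25) → index 1
j=3: u_3=203/300 ∈ [12/25, 19/25) → index 2
j=4: u_4=263/300 ∈ [19/25, 1) → index 3

0 0 1 2 3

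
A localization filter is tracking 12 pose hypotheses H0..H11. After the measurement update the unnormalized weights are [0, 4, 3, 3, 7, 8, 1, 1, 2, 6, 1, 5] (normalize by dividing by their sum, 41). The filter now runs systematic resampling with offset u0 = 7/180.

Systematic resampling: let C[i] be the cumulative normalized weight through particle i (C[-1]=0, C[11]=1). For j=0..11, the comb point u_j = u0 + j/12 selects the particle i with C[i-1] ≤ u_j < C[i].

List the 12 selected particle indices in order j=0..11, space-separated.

1 2 3 4 4 5 5 6 8 9 10 11

C = [0, 4/41, 7/41, 10/41, 17/41, 25/41, 26/41, 27/41, 29/41, 35/41, 36/41, 1]
j=0: u_0=7/180 ∈ [0, 4/41) → index 1
j=1: u_1=11/90 ∈ [4/41, 7/41) → index 2
j=2: u_2=37/180 ∈ [7/41, 10/41) → index 3
j=3: u_3=13/45 ∈ [10/41, 17/41) → index 4
j=4: u_4=67/180 ∈ [10/41, 17/41) → index 4
j=5: u_5=41/90 ∈ [17/41, 25/41) → index 5
j=6: u_6=97/180 ∈ [17/41, 25/41) → index 5
j=7: u_7=28/45 ∈ [25/41, 26/41) → index 6
j=8: u_8=127/180 ∈ [27/41, 29/41) → index 8
j=9: u_9=71/90 ∈ [29/41, 35/41) → index 9
j=10: u_10=157/180 ∈ [35/41, 36/41) → index 10
j=11: u_11=43/45 ∈ [36/41, 1) → index 11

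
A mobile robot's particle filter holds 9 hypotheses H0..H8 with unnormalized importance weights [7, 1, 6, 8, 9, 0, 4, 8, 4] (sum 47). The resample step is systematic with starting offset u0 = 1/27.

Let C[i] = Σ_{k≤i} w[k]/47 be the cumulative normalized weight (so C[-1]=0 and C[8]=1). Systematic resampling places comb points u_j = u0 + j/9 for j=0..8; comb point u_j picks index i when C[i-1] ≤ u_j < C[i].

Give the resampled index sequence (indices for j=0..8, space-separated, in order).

C = [7/47, 8/47, 14/47, 22/47, 31/47, 31/47, 35/47, 43/47, 1]
j=0: u_0=1/27 ∈ [0, 7/47) → index 0
j=1: u_1=4/27 ∈ [0, 7/47) → index 0
j=2: u_2=7/27 ∈ [8/47, 14/47) → index 2
j=3: u_3=10/27 ∈ [14/47, 22/47) → index 3
j=4: u_4=13/27 ∈ [22/47, 31/47) → index 4
j=5: u_5=16/27 ∈ [22/47, 31/47) → index 4
j=6: u_6=19/27 ∈ [31/47, 35/47) → index 6
j=7: u_7=22/27 ∈ [35/47, 43/47) → index 7
j=8: u_8=25/27 ∈ [43/47, 1) → index 8

0 0 2 3 4 4 6 7 8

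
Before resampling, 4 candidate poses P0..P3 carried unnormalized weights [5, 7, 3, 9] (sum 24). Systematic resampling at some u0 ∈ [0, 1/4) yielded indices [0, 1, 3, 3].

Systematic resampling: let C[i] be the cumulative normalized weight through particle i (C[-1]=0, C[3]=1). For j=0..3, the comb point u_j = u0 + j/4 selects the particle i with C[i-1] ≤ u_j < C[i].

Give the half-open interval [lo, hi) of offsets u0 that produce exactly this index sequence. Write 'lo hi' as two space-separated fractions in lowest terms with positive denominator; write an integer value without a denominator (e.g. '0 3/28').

C = [5/24, 1/2, 5/8, 1]
j=0 picked index 0: u0 ∈ [0, 5/24)
j=1 picked index 1: u0 ∈ [-1/24, 1/4)
j=2 picked index 3: u0 ∈ [1/8, 1/2)
j=3 picked index 3: u0 ∈ [-1/8, 1/4)
intersection: [1/8, 5/24)

1/8 5/24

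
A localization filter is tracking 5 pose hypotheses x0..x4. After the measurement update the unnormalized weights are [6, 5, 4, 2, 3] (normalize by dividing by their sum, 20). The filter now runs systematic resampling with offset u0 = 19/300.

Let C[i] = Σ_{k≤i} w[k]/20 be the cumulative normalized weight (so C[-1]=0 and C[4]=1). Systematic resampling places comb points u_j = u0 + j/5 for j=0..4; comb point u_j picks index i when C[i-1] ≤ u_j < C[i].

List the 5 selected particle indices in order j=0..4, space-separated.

0 0 1 2 4

C = [3/10, 11/20, 3/4, 17/20, 1]
j=0: u_0=19/300 ∈ [0, 3/10) → index 0
j=1: u_1=79/300 ∈ [0, 3/10) → index 0
j=2: u_2=139/300 ∈ [3/10, 11/20) → index 1
j=3: u_3=199/300 ∈ [11/20, 3/4) → index 2
j=4: u_4=259/300 ∈ [17/20, 1) → index 4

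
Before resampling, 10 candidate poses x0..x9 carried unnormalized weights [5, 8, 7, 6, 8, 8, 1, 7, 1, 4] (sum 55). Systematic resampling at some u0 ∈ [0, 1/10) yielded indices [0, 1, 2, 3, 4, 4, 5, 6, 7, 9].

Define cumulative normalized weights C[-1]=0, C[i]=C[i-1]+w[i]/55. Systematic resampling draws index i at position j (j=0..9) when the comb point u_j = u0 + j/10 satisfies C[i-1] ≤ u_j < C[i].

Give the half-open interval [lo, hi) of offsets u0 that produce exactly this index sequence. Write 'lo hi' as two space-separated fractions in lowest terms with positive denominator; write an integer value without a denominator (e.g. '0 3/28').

4/55 9/110

C = [1/11, 13/55, 4/11, 26/55, 34/55, 42/55, 43/55, 10/11, 51/55, 1]
j=0 picked index 0: u0 ∈ [0, 1/11)
j=1 picked index 1: u0 ∈ [-1/110, 3/22)
j=2 picked index 2: u0 ∈ [2/55, 9/55)
j=3 picked index 3: u0 ∈ [7/110, 19/110)
j=4 picked index 4: u0 ∈ [4/55, 12/55)
j=5 picked index 4: u0 ∈ [-3/110, 13/110)
j=6 picked index 5: u0 ∈ [1/55, 9/55)
j=7 picked index 6: u0 ∈ [7/110, 9/110)
j=8 picked index 7: u0 ∈ [-1/55, 6/55)
j=9 picked index 9: u0 ∈ [3/110, 1/10)
intersection: [4/55, 9/110)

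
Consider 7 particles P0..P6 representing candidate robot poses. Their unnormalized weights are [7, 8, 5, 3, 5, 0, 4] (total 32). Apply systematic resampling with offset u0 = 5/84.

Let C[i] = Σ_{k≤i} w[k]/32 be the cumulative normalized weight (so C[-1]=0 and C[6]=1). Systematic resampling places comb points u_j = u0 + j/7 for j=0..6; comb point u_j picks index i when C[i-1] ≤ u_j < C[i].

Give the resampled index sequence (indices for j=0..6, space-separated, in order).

C = [7/32, 15/32, 5/8, 23/32, 7/8, 7/8, 1]
j=0: u_0=5/84 ∈ [0, 7/32) → index 0
j=1: u_1=17/84 ∈ [0, 7/32) → index 0
j=2: u_2=29/84 ∈ [7/32, 15/32) → index 1
j=3: u_3=41/84 ∈ [15/32, 5/8) → index 2
j=4: u_4=53/84 ∈ [5/8, 23/32) → index 3
j=5: u_5=65/84 ∈ [23/32, 7/8) → index 4
j=6: u_6=11/12 ∈ [7/8, 1) → index 6

0 0 1 2 3 4 6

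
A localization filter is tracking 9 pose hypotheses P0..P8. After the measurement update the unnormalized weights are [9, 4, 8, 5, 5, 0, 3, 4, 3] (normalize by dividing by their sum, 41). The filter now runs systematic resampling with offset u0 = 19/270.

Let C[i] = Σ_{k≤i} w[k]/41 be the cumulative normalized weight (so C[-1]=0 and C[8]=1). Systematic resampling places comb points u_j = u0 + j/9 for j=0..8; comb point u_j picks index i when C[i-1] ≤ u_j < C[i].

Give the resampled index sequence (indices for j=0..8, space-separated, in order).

0 0 1 2 3 3 4 7 8

C = [9/41, 13/41, 21/41, 26/41, 31/41, 31/41, 34/41, 38/41, 1]
j=0: u_0=19/270 ∈ [0, 9/41) → index 0
j=1: u_1=49/270 ∈ [0, 9/41) → index 0
j=2: u_2=79/270 ∈ [9/41, 13/41) → index 1
j=3: u_3=109/270 ∈ [13/41, 21/41) → index 2
j=4: u_4=139/270 ∈ [21/41, 26/41) → index 3
j=5: u_5=169/270 ∈ [21/41, 26/41) → index 3
j=6: u_6=199/270 ∈ [26/41, 31/41) → index 4
j=7: u_7=229/270 ∈ [34/41, 38/41) → index 7
j=8: u_8=259/270 ∈ [38/41, 1) → index 8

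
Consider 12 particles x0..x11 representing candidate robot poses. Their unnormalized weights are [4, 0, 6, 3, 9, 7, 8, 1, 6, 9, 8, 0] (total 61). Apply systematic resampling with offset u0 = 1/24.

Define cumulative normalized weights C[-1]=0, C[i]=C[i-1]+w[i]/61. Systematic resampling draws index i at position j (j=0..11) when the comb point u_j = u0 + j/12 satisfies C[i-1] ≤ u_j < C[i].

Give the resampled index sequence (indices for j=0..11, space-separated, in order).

0 2 3 4 5 5 6 8 8 9 10 10

C = [4/61, 4/61, 10/61, 13/61, 22/61, 29/61, 37/61, 38/61, 44/61, 53/61, 1, 1]
j=0: u_0=1/24 ∈ [0, 4/61) → index 0
j=1: u_1=1/8 ∈ [4/61, 10/61) → index 2
j=2: u_2=5/24 ∈ [10/61, 13/61) → index 3
j=3: u_3=7/24 ∈ [13/61, 22/61) → index 4
j=4: u_4=3/8 ∈ [22/61, 29/61) → index 5
j=5: u_5=11/24 ∈ [22/61, 29/61) → index 5
j=6: u_6=13/24 ∈ [29/61, 37/61) → index 6
j=7: u_7=5/8 ∈ [38/61, 44/61) → index 8
j=8: u_8=17/24 ∈ [38/61, 44/61) → index 8
j=9: u_9=19/24 ∈ [44/61, 53/61) → index 9
j=10: u_10=7/8 ∈ [53/61, 1) → index 10
j=11: u_11=23/24 ∈ [53/61, 1) → index 10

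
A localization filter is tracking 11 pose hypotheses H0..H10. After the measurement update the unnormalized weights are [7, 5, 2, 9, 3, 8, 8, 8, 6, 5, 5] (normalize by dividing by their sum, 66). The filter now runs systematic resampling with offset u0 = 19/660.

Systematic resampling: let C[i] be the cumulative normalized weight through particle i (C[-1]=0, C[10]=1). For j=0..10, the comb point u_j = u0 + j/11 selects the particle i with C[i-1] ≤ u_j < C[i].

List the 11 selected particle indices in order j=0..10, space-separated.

0 1 2 3 4 5 6 7 7 8 10

C = [7/66, 2/11, 7/33, 23/66, 13/33, 17/33, 7/11, 25/33, 28/33, 61/66, 1]
j=0: u_0=19/660 ∈ [0, 7/66) → index 0
j=1: u_1=79/660 ∈ [7/66, 2/11) → index 1
j=2: u_2=139/660 ∈ [2/11, 7/33) → index 2
j=3: u_3=199/660 ∈ [7/33, 23/66) → index 3
j=4: u_4=259/660 ∈ [23/66, 13/33) → index 4
j=5: u_5=29/60 ∈ [13/33, 17/33) → index 5
j=6: u_6=379/660 ∈ [17/33, 7/11) → index 6
j=7: u_7=439/660 ∈ [7/11, 25/33) → index 7
j=8: u_8=499/660 ∈ [7/11, 25/33) → index 7
j=9: u_9=559/660 ∈ [25/33, 28/33) → index 8
j=10: u_10=619/660 ∈ [61/66, 1) → index 10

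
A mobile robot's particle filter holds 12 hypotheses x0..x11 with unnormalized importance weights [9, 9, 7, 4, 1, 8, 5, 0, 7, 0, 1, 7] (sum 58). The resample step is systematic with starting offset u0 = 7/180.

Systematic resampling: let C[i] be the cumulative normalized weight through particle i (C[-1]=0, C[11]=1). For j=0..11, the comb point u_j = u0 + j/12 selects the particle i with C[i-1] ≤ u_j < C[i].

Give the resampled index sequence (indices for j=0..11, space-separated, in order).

0 0 1 1 2 3 5 5 6 8 10 11

C = [9/58, 9/29, 25/58, 1/2, 15/29, 19/29, 43/58, 43/58, 25/29, 25/29, 51/58, 1]
j=0: u_0=7/180 ∈ [0, 9/58) → index 0
j=1: u_1=11/90 ∈ [0, 9/58) → index 0
j=2: u_2=37/180 ∈ [9/58, 9/29) → index 1
j=3: u_3=13/45 ∈ [9/58, 9/29) → index 1
j=4: u_4=67/180 ∈ [9/29, 25/58) → index 2
j=5: u_5=41/90 ∈ [25/58, 1/2) → index 3
j=6: u_6=97/180 ∈ [15/29, 19/29) → index 5
j=7: u_7=28/45 ∈ [15/29, 19/29) → index 5
j=8: u_8=127/180 ∈ [19/29, 43/58) → index 6
j=9: u_9=71/90 ∈ [43/58, 25/29) → index 8
j=10: u_10=157/180 ∈ [25/29, 51/58) → index 10
j=11: u_11=43/45 ∈ [51/58, 1) → index 11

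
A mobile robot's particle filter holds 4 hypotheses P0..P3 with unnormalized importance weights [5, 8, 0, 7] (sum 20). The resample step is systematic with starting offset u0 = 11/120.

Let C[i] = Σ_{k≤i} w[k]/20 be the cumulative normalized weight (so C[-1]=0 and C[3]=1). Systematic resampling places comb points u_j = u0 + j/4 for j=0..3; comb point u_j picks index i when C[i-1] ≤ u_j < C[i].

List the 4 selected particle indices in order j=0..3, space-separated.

0 1 1 3

C = [1/4, 13/20, 13/20, 1]
j=0: u_0=11/120 ∈ [0, 1/4) → index 0
j=1: u_1=41/120 ∈ [1/4, 13/20) → index 1
j=2: u_2=71/120 ∈ [1/4, 13/20) → index 1
j=3: u_3=101/120 ∈ [13/20, 1) → index 3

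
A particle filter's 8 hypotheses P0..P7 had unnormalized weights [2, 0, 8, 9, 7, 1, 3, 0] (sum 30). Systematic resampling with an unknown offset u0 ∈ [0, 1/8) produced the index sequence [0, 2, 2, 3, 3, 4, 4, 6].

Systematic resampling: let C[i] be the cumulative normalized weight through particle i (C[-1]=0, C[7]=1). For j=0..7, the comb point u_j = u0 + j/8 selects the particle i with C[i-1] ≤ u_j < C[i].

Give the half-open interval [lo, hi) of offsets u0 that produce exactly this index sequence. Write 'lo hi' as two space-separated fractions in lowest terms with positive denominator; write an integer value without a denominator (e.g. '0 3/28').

C = [1/15, 1/15, 1/3, 19/30, 13/15, 9/10, 1, 1]
j=0 picked index 0: u0 ∈ [0, 1/15)
j=1 picked index 2: u0 ∈ [-7/120, 5/24)
j=2 picked index 2: u0 ∈ [-11/60, 1/12)
j=3 picked index 3: u0 ∈ [-1/24, 31/120)
j=4 picked index 3: u0 ∈ [-1/6, 2/15)
j=5 picked index 4: u0 ∈ [1/120, 29/120)
j=6 picked index 4: u0 ∈ [-7/60, 7/60)
j=7 picked index 6: u0 ∈ [1/40, 1/8)
intersection: [1/40, 1/15)

1/40 1/15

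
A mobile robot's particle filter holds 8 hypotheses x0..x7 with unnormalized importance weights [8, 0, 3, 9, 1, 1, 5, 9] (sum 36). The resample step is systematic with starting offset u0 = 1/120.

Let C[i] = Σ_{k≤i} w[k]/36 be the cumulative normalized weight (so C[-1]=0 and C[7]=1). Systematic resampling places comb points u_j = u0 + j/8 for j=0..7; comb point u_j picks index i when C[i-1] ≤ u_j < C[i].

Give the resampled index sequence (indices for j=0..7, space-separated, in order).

C = [2/9, 2/9, 11/36, 5/9, 7/12, 11/18, 3/4, 1]
j=0: u_0=1/120 ∈ [0, 2/9) → index 0
j=1: u_1=2/15 ∈ [0, 2/9) → index 0
j=2: u_2=31/120 ∈ [2/9, 11/36) → index 2
j=3: u_3=23/60 ∈ [11/36, 5/9) → index 3
j=4: u_4=61/120 ∈ [11/36, 5/9) → index 3
j=5: u_5=19/30 ∈ [11/18, 3/4) → index 6
j=6: u_6=91/120 ∈ [3/4, 1) → index 7
j=7: u_7=53/60 ∈ [3/4, 1) → index 7

0 0 2 3 3 6 7 7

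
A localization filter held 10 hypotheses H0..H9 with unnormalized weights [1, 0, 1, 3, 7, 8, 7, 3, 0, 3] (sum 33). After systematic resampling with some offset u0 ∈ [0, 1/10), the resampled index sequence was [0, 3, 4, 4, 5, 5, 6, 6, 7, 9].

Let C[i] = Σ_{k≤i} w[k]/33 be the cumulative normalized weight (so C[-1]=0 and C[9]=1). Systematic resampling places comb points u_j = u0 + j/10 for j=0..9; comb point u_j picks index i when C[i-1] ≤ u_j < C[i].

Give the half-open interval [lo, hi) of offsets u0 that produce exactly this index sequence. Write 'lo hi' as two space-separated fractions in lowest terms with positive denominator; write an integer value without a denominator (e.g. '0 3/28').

1/55 1/33

C = [1/33, 1/33, 2/33, 5/33, 4/11, 20/33, 9/11, 10/11, 10/11, 1]
j=0 picked index 0: u0 ∈ [0, 1/33)
j=1 picked index 3: u0 ∈ [-13/330, 17/330)
j=2 picked index 4: u0 ∈ [-8/165, 9/55)
j=3 picked index 4: u0 ∈ [-49/330, 7/110)
j=4 picked index 5: u0 ∈ [-2/55, 34/165)
j=5 picked index 5: u0 ∈ [-3/22, 7/66)
j=6 picked index 6: u0 ∈ [1/165, 12/55)
j=7 picked index 6: u0 ∈ [-31/330, 13/110)
j=8 picked index 7: u0 ∈ [1/55, 6/55)
j=9 picked index 9: u0 ∈ [1/110, 1/10)
intersection: [1/55, 1/33)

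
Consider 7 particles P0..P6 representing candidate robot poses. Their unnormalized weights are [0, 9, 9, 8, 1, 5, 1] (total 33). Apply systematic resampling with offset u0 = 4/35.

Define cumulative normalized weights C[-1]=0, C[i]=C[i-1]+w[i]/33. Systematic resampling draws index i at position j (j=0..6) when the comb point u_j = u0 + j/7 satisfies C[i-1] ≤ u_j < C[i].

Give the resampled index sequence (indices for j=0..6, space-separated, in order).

1 1 2 2 3 5 6

C = [0, 3/11, 6/11, 26/33, 9/11, 32/33, 1]
j=0: u_0=4/35 ∈ [0, 3/11) → index 1
j=1: u_1=9/35 ∈ [0, 3/11) → index 1
j=2: u_2=2/5 ∈ [3/11, 6/11) → index 2
j=3: u_3=19/35 ∈ [3/11, 6/11) → index 2
j=4: u_4=24/35 ∈ [6/11, 26/33) → index 3
j=5: u_5=29/35 ∈ [9/11, 32/33) → index 5
j=6: u_6=34/35 ∈ [32/33, 1) → index 6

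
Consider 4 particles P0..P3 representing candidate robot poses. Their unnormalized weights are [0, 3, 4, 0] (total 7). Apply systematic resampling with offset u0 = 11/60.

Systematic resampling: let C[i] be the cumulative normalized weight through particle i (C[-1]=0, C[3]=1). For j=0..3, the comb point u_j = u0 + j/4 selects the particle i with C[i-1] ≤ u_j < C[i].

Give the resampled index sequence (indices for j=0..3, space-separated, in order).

1 2 2 2

C = [0, 3/7, 1, 1]
j=0: u_0=11/60 ∈ [0, 3/7) → index 1
j=1: u_1=13/30 ∈ [3/7, 1) → index 2
j=2: u_2=41/60 ∈ [3/7, 1) → index 2
j=3: u_3=14/15 ∈ [3/7, 1) → index 2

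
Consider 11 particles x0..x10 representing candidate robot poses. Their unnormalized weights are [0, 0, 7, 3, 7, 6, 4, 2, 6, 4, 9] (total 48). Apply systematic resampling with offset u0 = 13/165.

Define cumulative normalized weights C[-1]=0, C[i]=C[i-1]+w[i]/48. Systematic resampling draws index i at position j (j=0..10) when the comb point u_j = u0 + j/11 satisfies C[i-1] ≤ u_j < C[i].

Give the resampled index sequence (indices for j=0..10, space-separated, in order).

C = [0, 0, 7/48, 5/24, 17/48, 23/48, 9/16, 29/48, 35/48, 13/16, 1]
j=0: u_0=13/165 ∈ [0, 7/48) → index 2
j=1: u_1=28/165 ∈ [7/48, 5/24) → index 3
j=2: u_2=43/165 ∈ [5/24, 17/48) → index 4
j=3: u_3=58/165 ∈ [5/24, 17/48) → index 4
j=4: u_4=73/165 ∈ [17/48, 23/48) → index 5
j=5: u_5=8/15 ∈ [23/48, 9/16) → index 6
j=6: u_6=103/165 ∈ [29/48, 35/48) → index 8
j=7: u_7=118/165 ∈ [29/48, 35/48) → index 8
j=8: u_8=133/165 ∈ [35/48, 13/16) → index 9
j=9: u_9=148/165 ∈ [13/16, 1) → index 10
j=10: u_10=163/165 ∈ [13/16, 1) → index 10

2 3 4 4 5 6 8 8 9 10 10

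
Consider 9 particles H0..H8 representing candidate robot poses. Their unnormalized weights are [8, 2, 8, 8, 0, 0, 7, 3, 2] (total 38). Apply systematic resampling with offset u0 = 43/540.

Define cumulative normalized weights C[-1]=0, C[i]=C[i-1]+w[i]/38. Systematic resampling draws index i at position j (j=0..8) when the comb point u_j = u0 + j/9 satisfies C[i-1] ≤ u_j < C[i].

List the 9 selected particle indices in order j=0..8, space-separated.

C = [4/19, 5/19, 9/19, 13/19, 13/19, 13/19, 33/38, 18/19, 1]
j=0: u_0=43/540 ∈ [0, 4/19) → index 0
j=1: u_1=103/540 ∈ [0, 4/19) → index 0
j=2: u_2=163/540 ∈ [5/19, 9/19) → index 2
j=3: u_3=223/540 ∈ [5/19, 9/19) → index 2
j=4: u_4=283/540 ∈ [9/19, 13/19) → index 3
j=5: u_5=343/540 ∈ [9/19, 13/19) → index 3
j=6: u_6=403/540 ∈ [13/19, 33/38) → index 6
j=7: u_7=463/540 ∈ [13/19, 33/38) → index 6
j=8: u_8=523/540 ∈ [18/19, 1) → index 8

0 0 2 2 3 3 6 6 8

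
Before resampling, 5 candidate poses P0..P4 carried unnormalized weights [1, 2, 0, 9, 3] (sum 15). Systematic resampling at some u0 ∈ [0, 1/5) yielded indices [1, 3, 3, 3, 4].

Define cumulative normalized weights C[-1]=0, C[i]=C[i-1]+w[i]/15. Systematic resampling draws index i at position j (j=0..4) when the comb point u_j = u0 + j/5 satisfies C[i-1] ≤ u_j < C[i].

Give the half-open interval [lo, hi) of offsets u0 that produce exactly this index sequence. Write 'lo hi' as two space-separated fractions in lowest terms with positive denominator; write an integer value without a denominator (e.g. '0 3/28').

C = [1/15, 1/5, 1/5, 4/5, 1]
j=0 picked index 1: u0 ∈ [1/15, 1/5)
j=1 picked index 3: u0 ∈ [0, 3/5)
j=2 picked index 3: u0 ∈ [-1/5, 2/5)
j=3 picked index 3: u0 ∈ [-2/5, 1/5)
j=4 picked index 4: u0 ∈ [0, 1/5)
intersection: [1/15, 1/5)

1/15 1/5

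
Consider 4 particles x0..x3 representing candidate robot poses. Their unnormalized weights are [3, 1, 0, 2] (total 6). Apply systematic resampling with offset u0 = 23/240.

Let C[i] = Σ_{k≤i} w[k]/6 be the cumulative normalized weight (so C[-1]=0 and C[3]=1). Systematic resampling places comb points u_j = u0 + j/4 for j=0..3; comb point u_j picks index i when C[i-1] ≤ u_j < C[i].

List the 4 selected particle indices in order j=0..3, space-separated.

0 0 1 3

C = [1/2, 2/3, 2/3, 1]
j=0: u_0=23/240 ∈ [0, 1/2) → index 0
j=1: u_1=83/240 ∈ [0, 1/2) → index 0
j=2: u_2=143/240 ∈ [1/2, 2/3) → index 1
j=3: u_3=203/240 ∈ [2/3, 1) → index 3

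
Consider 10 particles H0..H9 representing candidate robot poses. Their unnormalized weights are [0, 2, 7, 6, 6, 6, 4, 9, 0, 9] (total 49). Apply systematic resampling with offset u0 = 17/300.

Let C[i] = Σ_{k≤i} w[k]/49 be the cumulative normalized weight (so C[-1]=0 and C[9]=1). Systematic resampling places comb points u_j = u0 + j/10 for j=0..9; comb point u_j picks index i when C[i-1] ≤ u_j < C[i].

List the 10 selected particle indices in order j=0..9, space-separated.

2 2 3 4 5 6 7 7 9 9

C = [0, 2/49, 9/49, 15/49, 3/7, 27/49, 31/49, 40/49, 40/49, 1]
j=0: u_0=17/300 ∈ [2/49, 9/49) → index 2
j=1: u_1=47/300 ∈ [2/49, 9/49) → index 2
j=2: u_2=77/300 ∈ [9/49, 15/49) → index 3
j=3: u_3=107/300 ∈ [15/49, 3/7) → index 4
j=4: u_4=137/300 ∈ [3/7, 27/49) → index 5
j=5: u_5=167/300 ∈ [27/49, 31/49) → index 6
j=6: u_6=197/300 ∈ [31/49, 40/49) → index 7
j=7: u_7=227/300 ∈ [31/49, 40/49) → index 7
j=8: u_8=257/300 ∈ [40/49, 1) → index 9
j=9: u_9=287/300 ∈ [40/49, 1) → index 9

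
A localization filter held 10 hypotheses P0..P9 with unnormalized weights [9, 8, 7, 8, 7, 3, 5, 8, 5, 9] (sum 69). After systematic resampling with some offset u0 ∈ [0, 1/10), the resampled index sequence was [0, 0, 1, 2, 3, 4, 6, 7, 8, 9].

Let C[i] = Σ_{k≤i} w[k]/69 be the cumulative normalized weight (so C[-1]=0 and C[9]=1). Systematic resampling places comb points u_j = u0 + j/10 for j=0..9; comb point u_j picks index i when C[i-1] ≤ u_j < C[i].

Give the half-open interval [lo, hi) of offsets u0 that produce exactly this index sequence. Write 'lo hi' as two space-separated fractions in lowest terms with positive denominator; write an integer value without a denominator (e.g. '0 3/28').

1/115 7/230

C = [3/23, 17/69, 8/23, 32/69, 13/23, 14/23, 47/69, 55/69, 20/23, 1]
j=0 picked index 0: u0 ∈ [0, 3/23)
j=1 picked index 0: u0 ∈ [-1/10, 7/230)
j=2 picked index 1: u0 ∈ [-8/115, 16/345)
j=3 picked index 2: u0 ∈ [-37/690, 11/230)
j=4 picked index 3: u0 ∈ [-6/115, 22/345)
j=5 picked index 4: u0 ∈ [-5/138, 3/46)
j=6 picked index 6: u0 ∈ [1/115, 28/345)
j=7 picked index 7: u0 ∈ [-13/690, 67/690)
j=8 picked index 8: u0 ∈ [-1/345, 8/115)
j=9 picked index 9: u0 ∈ [-7/230, 1/10)
intersection: [1/115, 7/230)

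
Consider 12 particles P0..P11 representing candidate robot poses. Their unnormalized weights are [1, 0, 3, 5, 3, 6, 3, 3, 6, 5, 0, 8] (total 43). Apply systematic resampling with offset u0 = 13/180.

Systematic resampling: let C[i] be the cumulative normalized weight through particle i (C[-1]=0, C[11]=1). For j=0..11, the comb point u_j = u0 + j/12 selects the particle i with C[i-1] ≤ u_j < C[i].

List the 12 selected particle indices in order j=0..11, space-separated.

C = [1/43, 1/43, 4/43, 9/43, 12/43, 18/43, 21/43, 24/43, 30/43, 35/43, 35/43, 1]
j=0: u_0=13/180 ∈ [1/43, 4/43) → index 2
j=1: u_1=7/45 ∈ [4/43, 9/43) → index 3
j=2: u_2=43/180 ∈ [9/43, 12/43) → index 4
j=3: u_3=29/90 ∈ [12/43, 18/43) → index 5
j=4: u_4=73/180 ∈ [12/43, 18/43) → index 5
j=5: u_5=22/45 ∈ [21/43, 24/43) → index 7
j=6: u_6=103/180 ∈ [24/43, 30/43) → index 8
j=7: u_7=59/90 ∈ [24/43, 30/43) → index 8
j=8: u_8=133/180 ∈ [30/43, 35/43) → index 9
j=9: u_9=37/45 ∈ [35/43, 1) → index 11
j=10: u_10=163/180 ∈ [35/43, 1) → index 11
j=11: u_11=89/90 ∈ [35/43, 1) → index 11

2 3 4 5 5 7 8 8 9 11 11 11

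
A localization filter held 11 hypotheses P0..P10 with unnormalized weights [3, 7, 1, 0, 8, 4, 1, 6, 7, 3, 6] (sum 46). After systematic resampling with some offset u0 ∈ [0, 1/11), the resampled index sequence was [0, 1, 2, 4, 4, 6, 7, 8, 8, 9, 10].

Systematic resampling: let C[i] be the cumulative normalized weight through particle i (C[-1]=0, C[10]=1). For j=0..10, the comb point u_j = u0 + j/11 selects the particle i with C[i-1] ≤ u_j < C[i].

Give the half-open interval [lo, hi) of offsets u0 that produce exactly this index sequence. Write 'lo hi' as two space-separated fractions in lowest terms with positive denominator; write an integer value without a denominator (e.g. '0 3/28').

1/22 25/506

C = [3/46, 5/23, 11/46, 11/46, 19/46, 1/2, 12/23, 15/23, 37/46, 20/23, 1]
j=0 picked index 0: u0 ∈ [0, 3/46)
j=1 picked index 1: u0 ∈ [-13/506, 32/253)
j=2 picked index 2: u0 ∈ [9/253, 29/506)
j=3 picked index 4: u0 ∈ [-17/506, 71/506)
j=4 picked index 4: u0 ∈ [-63/506, 25/506)
j=5 picked index 6: u0 ∈ [1/22, 17/253)
j=6 picked index 7: u0 ∈ [-6/253, 27/253)
j=7 picked index 8: u0 ∈ [4/253, 85/506)
j=8 picked index 8: u0 ∈ [-19/253, 39/506)
j=9 picked index 9: u0 ∈ [-7/506, 13/253)
j=10 picked index 10: u0 ∈ [-10/253, 1/11)
intersection: [1/22, 25/506)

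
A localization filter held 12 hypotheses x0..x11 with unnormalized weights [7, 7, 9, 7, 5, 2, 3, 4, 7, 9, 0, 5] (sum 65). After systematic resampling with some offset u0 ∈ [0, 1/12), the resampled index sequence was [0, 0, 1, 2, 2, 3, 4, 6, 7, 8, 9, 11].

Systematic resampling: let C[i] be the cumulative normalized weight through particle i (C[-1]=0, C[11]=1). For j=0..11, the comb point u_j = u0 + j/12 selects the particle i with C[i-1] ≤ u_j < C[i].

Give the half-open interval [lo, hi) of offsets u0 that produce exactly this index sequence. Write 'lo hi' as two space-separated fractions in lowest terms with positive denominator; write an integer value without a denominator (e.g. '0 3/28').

C = [7/65, 14/65, 23/65, 6/13, 7/13, 37/65, 8/13, 44/65, 51/65, 12/13, 12/13, 1]
j=0 picked index 0: u0 ∈ [0, 7/65)
j=1 picked index 0: u0 ∈ [-1/12, 19/780)
j=2 picked index 1: u0 ∈ [-23/390, 19/390)
j=3 picked index 2: u0 ∈ [-9/260, 27/260)
j=4 picked index 2: u0 ∈ [-23/195, 4/195)
j=5 picked index 3: u0 ∈ [-49/780, 7/156)
j=6 picked index 4: u0 ∈ [-1/26, 1/26)
j=7 picked index 6: u0 ∈ [-11/780, 5/156)
j=8 picked index 7: u0 ∈ [-2/39, 2/195)
j=9 picked index 8: u0 ∈ [-19/260, 9/260)
j=10 picked index 9: u0 ∈ [-19/390, 7/78)
j=11 picked index 11: u0 ∈ [1/156, 1/12)
intersection: [1/156, 2/195)

1/156 2/195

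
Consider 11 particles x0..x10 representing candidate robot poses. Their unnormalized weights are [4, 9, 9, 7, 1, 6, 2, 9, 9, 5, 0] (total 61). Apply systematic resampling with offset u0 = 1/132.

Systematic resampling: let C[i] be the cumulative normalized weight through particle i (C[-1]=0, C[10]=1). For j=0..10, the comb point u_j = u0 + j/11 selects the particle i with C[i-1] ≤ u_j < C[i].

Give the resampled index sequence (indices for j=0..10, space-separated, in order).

0 1 1 2 3 3 5 7 7 8 8

C = [4/61, 13/61, 22/61, 29/61, 30/61, 36/61, 38/61, 47/61, 56/61, 1, 1]
j=0: u_0=1/132 ∈ [0, 4/61) → index 0
j=1: u_1=13/132 ∈ [4/61, 13/61) → index 1
j=2: u_2=25/132 ∈ [4/61, 13/61) → index 1
j=3: u_3=37/132 ∈ [13/61, 22/61) → index 2
j=4: u_4=49/132 ∈ [22/61, 29/61) → index 3
j=5: u_5=61/132 ∈ [22/61, 29/61) → index 3
j=6: u_6=73/132 ∈ [30/61, 36/61) → index 5
j=7: u_7=85/132 ∈ [38/61, 47/61) → index 7
j=8: u_8=97/132 ∈ [38/61, 47/61) → index 7
j=9: u_9=109/132 ∈ [47/61, 56/61) → index 8
j=10: u_10=11/12 ∈ [47/61, 56/61) → index 8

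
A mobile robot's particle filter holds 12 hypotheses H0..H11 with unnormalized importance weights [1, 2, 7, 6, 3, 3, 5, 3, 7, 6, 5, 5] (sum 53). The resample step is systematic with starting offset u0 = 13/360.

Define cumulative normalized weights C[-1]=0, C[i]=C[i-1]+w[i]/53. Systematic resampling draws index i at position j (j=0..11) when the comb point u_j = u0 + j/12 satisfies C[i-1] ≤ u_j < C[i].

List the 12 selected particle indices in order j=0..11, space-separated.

1 2 3 3 5 6 7 8 9 9 10 11

C = [1/53, 3/53, 10/53, 16/53, 19/53, 22/53, 27/53, 30/53, 37/53, 43/53, 48/53, 1]
j=0: u_0=13/360 ∈ [1/53, 3/53) → index 1
j=1: u_1=43/360 ∈ [3/53, 10/53) → index 2
j=2: u_2=73/360 ∈ [10/53, 16/53) → index 3
j=3: u_3=103/360 ∈ [10/53, 16/53) → index 3
j=4: u_4=133/360 ∈ [19/53, 22/53) → index 5
j=5: u_5=163/360 ∈ [22/53, 27/53) → index 6
j=6: u_6=193/360 ∈ [27/53, 30/53) → index 7
j=7: u_7=223/360 ∈ [30/53, 37/53) → index 8
j=8: u_8=253/360 ∈ [37/53, 43/53) → index 9
j=9: u_9=283/360 ∈ [37/53, 43/53) → index 9
j=10: u_10=313/360 ∈ [43/53, 48/53) → index 10
j=11: u_11=343/360 ∈ [48/53, 1) → index 11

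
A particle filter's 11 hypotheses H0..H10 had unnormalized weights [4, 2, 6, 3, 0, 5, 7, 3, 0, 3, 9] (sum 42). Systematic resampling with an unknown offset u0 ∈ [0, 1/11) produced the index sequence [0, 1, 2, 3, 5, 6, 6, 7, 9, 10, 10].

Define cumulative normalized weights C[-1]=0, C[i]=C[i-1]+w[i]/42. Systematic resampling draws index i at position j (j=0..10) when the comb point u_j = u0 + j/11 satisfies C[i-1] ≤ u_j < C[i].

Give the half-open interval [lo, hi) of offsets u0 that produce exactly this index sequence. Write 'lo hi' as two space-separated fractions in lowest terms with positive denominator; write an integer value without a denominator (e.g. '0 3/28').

5/231 4/77

C = [2/21, 1/7, 2/7, 5/14, 5/14, 10/21, 9/14, 5/7, 5/7, 11/14, 1]
j=0 picked index 0: u0 ∈ [0, 2/21)
j=1 picked index 1: u0 ∈ [1/231, 4/77)
j=2 picked index 2: u0 ∈ [-3/77, 8/77)
j=3 picked index 3: u0 ∈ [1/77, 13/154)
j=4 picked index 5: u0 ∈ [-1/154, 26/231)
j=5 picked index 6: u0 ∈ [5/231, 29/154)
j=6 picked index 6: u0 ∈ [-16/231, 15/154)
j=7 picked index 7: u0 ∈ [1/154, 6/77)
j=8 picked index 9: u0 ∈ [-1/77, 9/154)
j=9 picked index 10: u0 ∈ [-5/154, 2/11)
j=10 picked index 10: u0 ∈ [-19/154, 1/11)
intersection: [5/231, 4/77)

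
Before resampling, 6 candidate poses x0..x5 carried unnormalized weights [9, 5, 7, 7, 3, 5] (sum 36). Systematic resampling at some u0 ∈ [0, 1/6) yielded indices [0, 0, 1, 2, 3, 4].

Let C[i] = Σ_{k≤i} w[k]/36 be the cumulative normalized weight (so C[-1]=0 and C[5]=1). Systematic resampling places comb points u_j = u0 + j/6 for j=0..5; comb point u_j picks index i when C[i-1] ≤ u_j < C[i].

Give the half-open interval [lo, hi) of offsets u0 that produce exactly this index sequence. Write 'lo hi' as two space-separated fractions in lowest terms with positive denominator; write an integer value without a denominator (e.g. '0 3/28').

0 1/36

C = [1/4, 7/18, 7/12, 7/9, 31/36, 1]
j=0 picked index 0: u0 ∈ [0, 1/4)
j=1 picked index 0: u0 ∈ [-1/6, 1/12)
j=2 picked index 1: u0 ∈ [-1/12, 1/18)
j=3 picked index 2: u0 ∈ [-1/9, 1/12)
j=4 picked index 3: u0 ∈ [-1/12, 1/9)
j=5 picked index 4: u0 ∈ [-1/18, 1/36)
intersection: [0, 1/36)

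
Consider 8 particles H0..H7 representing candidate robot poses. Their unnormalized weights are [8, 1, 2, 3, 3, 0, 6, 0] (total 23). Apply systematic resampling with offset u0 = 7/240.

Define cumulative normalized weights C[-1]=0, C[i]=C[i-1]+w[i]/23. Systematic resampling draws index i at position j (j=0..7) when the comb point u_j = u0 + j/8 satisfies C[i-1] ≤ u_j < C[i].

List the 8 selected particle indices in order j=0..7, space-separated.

C = [8/23, 9/23, 11/23, 14/23, 17/23, 17/23, 1, 1]
j=0: u_0=7/240 ∈ [0, 8/23) → index 0
j=1: u_1=37/240 ∈ [0, 8/23) → index 0
j=2: u_2=67/240 ∈ [0, 8/23) → index 0
j=3: u_3=97/240 ∈ [9/23, 11/23) → index 2
j=4: u_4=127/240 ∈ [11/23, 14/23) → index 3
j=5: u_5=157/240 ∈ [14/23, 17/23) → index 4
j=6: u_6=187/240 ∈ [17/23, 1) → index 6
j=7: u_7=217/240 ∈ [17/23, 1) → index 6

0 0 0 2 3 4 6 6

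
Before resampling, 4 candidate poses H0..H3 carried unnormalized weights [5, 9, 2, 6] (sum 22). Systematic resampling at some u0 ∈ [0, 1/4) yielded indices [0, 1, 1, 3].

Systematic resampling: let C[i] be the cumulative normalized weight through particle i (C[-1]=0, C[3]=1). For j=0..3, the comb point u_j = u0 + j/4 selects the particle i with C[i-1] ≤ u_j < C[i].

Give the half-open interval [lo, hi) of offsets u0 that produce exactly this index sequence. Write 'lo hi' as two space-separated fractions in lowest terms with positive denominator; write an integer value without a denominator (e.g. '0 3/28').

C = [5/22, 7/11, 8/11, 1]
j=0 picked index 0: u0 ∈ [0, 5/22)
j=1 picked index 1: u0 ∈ [-1/44, 17/44)
j=2 picked index 1: u0 ∈ [-3/11, 3/22)
j=3 picked index 3: u0 ∈ [-1/44, 1/4)
intersection: [0, 3/22)

0 3/22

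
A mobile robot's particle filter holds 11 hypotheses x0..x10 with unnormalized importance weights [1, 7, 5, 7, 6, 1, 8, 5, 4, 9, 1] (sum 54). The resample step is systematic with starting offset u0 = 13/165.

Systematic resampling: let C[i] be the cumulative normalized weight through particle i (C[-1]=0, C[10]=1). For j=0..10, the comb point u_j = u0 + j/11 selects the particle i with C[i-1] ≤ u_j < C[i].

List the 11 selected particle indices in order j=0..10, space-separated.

1 2 3 3 4 6 6 7 8 9 10

C = [1/54, 4/27, 13/54, 10/27, 13/27, 1/2, 35/54, 20/27, 22/27, 53/54, 1]
j=0: u_0=13/165 ∈ [1/54, 4/27) → index 1
j=1: u_1=28/165 ∈ [4/27, 13/54) → index 2
j=2: u_2=43/165 ∈ [13/54, 10/27) → index 3
j=3: u_3=58/165 ∈ [13/54, 10/27) → index 3
j=4: u_4=73/165 ∈ [10/27, 13/27) → index 4
j=5: u_5=8/15 ∈ [1/2, 35/54) → index 6
j=6: u_6=103/165 ∈ [1/2, 35/54) → index 6
j=7: u_7=118/165 ∈ [35/54, 20/27) → index 7
j=8: u_8=133/165 ∈ [20/27, 22/27) → index 8
j=9: u_9=148/165 ∈ [22/27, 53/54) → index 9
j=10: u_10=163/165 ∈ [53/54, 1) → index 10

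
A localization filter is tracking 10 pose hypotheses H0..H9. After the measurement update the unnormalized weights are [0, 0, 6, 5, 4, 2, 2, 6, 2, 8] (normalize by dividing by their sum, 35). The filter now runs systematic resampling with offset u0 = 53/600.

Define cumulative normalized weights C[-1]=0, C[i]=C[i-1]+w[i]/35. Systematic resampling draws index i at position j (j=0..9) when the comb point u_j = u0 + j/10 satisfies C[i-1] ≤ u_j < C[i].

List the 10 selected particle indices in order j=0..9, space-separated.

2 3 3 4 6 7 7 9 9 9

C = [0, 0, 6/35, 11/35, 3/7, 17/35, 19/35, 5/7, 27/35, 1]
j=0: u_0=53/600 ∈ [0, 6/35) → index 2
j=1: u_1=113/600 ∈ [6/35, 11/35) → index 3
j=2: u_2=173/600 ∈ [6/35, 11/35) → index 3
j=3: u_3=233/600 ∈ [11/35, 3/7) → index 4
j=4: u_4=293/600 ∈ [17/35, 19/35) → index 6
j=5: u_5=353/600 ∈ [19/35, 5/7) → index 7
j=6: u_6=413/600 ∈ [19/35, 5/7) → index 7
j=7: u_7=473/600 ∈ [27/35, 1) → index 9
j=8: u_8=533/600 ∈ [27/35, 1) → index 9
j=9: u_9=593/600 ∈ [27/35, 1) → index 9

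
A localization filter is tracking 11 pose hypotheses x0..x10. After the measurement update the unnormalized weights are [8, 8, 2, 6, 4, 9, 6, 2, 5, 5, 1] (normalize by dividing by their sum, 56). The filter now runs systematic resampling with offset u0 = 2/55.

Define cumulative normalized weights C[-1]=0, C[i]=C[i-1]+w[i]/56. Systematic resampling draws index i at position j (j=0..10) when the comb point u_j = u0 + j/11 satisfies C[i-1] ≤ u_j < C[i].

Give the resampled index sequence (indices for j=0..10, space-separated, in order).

C = [1/7, 2/7, 9/28, 3/7, 1/2, 37/56, 43/56, 45/56, 25/28, 55/56, 1]
j=0: u_0=2/55 ∈ [0, 1/7) → index 0
j=1: u_1=7/55 ∈ [0, 1/7) → index 0
j=2: u_2=12/55 ∈ [1/7, 2/7) → index 1
j=3: u_3=17/55 ∈ [2/7, 9/28) → index 2
j=4: u_4=2/5 ∈ [9/28, 3/7) → index 3
j=5: u_5=27/55 ∈ [3/7, 1/2) → index 4
j=6: u_6=32/55 ∈ [1/2, 37/56) → index 5
j=7: u_7=37/55 ∈ [37/56, 43/56) → index 6
j=8: u_8=42/55 ∈ [37/56, 43/56) → index 6
j=9: u_9=47/55 ∈ [45/56, 25/28) → index 8
j=10: u_10=52/55 ∈ [25/28, 55/56) → index 9

0 0 1 2 3 4 5 6 6 8 9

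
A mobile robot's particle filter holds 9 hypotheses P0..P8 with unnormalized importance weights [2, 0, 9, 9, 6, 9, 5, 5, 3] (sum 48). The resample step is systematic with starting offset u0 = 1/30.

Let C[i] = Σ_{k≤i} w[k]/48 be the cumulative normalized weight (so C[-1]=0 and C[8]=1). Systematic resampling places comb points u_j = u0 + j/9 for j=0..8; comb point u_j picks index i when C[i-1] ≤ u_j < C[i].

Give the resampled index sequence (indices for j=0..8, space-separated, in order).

C = [1/24, 1/24, 11/48, 5/12, 13/24, 35/48, 5/6, 15/16, 1]
j=0: u_0=1/30 ∈ [0, 1/24) → index 0
j=1: u_1=13/90 ∈ [1/24, 11/48) → index 2
j=2: u_2=23/90 ∈ [11/48, 5/12) → index 3
j=3: u_3=11/30 ∈ [11/48, 5/12) → index 3
j=4: u_4=43/90 ∈ [5/12, 13/24) → index 4
j=5: u_5=53/90 ∈ [13/24, 35/48) → index 5
j=6: u_6=7/10 ∈ [13/24, 35/48) → index 5
j=7: u_7=73/90 ∈ [35/48, 5/6) → index 6
j=8: u_8=83/90 ∈ [5/6, 15/16) → index 7

0 2 3 3 4 5 5 6 7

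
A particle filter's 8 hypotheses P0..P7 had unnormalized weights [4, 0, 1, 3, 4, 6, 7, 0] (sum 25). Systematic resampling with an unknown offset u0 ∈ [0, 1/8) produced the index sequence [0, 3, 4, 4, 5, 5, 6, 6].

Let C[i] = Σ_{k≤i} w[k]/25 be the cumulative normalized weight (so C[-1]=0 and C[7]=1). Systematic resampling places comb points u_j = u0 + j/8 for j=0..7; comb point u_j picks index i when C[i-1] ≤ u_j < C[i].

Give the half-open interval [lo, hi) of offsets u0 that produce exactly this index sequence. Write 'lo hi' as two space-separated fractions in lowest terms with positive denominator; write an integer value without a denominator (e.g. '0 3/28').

3/40 19/200

C = [4/25, 4/25, 1/5, 8/25, 12/25, 18/25, 1, 1]
j=0 picked index 0: u0 ∈ [0, 4/25)
j=1 picked index 3: u0 ∈ [3/40, 39/200)
j=2 picked index 4: u0 ∈ [7/100, 23/100)
j=3 picked index 4: u0 ∈ [-11/200, 21/200)
j=4 picked index 5: u0 ∈ [-1/50, 11/50)
j=5 picked index 5: u0 ∈ [-29/200, 19/200)
j=6 picked index 6: u0 ∈ [-3/100, 1/4)
j=7 picked index 6: u0 ∈ [-31/200, 1/8)
intersection: [3/40, 19/200)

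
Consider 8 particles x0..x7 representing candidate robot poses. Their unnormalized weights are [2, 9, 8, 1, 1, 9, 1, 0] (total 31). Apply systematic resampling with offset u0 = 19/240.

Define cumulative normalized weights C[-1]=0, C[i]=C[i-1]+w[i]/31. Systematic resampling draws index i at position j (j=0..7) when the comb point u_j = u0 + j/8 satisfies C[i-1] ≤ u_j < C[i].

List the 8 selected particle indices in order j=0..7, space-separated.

1 1 1 2 2 5 5 5

C = [2/31, 11/31, 19/31, 20/31, 21/31, 30/31, 1, 1]
j=0: u_0=19/240 ∈ [2/31, 11/31) → index 1
j=1: u_1=49/240 ∈ [2/31, 11/31) → index 1
j=2: u_2=79/240 ∈ [2/31, 11/31) → index 1
j=3: u_3=109/240 ∈ [11/31, 19/31) → index 2
j=4: u_4=139/240 ∈ [11/31, 19/31) → index 2
j=5: u_5=169/240 ∈ [21/31, 30/31) → index 5
j=6: u_6=199/240 ∈ [21/31, 30/31) → index 5
j=7: u_7=229/240 ∈ [21/31, 30/31) → index 5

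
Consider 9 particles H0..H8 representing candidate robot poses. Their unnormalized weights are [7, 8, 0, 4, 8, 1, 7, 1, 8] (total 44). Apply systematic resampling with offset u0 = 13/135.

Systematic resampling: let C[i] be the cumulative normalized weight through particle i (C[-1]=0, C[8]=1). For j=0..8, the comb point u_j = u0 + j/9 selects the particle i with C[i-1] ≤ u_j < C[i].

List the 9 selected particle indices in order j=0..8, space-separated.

C = [7/44, 15/44, 15/44, 19/44, 27/44, 7/11, 35/44, 9/11, 1]
j=0: u_0=13/135 ∈ [0, 7/44) → index 0
j=1: u_1=28/135 ∈ [7/44, 15/44) → index 1
j=2: u_2=43/135 ∈ [7/44, 15/44) → index 1
j=3: u_3=58/135 ∈ [15/44, 19/44) → index 3
j=4: u_4=73/135 ∈ [19/44, 27/44) → index 4
j=5: u_5=88/135 ∈ [7/11, 35/44) → index 6
j=6: u_6=103/135 ∈ [7/11, 35/44) → index 6
j=7: u_7=118/135 ∈ [9/11, 1) → index 8
j=8: u_8=133/135 ∈ [9/11, 1) → index 8

0 1 1 3 4 6 6 8 8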